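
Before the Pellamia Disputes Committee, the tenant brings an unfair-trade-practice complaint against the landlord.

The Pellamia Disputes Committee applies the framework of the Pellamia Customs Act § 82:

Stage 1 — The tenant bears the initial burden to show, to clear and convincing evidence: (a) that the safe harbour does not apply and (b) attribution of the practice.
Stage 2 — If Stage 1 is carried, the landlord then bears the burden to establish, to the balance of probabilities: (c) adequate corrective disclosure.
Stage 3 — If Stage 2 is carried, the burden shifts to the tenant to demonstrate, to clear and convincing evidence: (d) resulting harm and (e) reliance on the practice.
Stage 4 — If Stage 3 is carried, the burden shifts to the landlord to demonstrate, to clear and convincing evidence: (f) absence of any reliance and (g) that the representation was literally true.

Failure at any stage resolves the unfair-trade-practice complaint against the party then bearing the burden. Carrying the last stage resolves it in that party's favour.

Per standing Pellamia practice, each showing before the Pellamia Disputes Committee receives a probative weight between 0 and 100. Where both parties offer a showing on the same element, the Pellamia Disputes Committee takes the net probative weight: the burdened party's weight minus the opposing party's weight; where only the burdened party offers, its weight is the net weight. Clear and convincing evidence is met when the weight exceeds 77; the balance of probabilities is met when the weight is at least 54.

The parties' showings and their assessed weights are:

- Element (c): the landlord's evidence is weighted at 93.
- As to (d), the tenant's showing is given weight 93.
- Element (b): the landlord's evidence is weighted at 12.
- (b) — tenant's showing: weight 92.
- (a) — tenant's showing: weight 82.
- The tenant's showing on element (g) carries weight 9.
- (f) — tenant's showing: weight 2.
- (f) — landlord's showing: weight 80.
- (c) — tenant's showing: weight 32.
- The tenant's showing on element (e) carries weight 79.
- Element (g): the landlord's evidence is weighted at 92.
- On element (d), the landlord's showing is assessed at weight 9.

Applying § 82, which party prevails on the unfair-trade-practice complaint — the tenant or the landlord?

landlord

Stage 1 (tenant, clear and convincing evidence, weight exceeds 77): (a) 82 > 77 — meets; (b) net 92−12=80 > 77 — meets.
  Stage 1 is satisfied; the onus moves to the landlord.
Stage 2 (landlord, the balance of probabilities, weight is at least 54): (c) net 93−32=61 ≥ 54 — meets.
  Stage 2 carried; the burden shifts to the tenant.
Stage 3 (tenant, clear and convincing evidence, weight exceeds 77): (d) net 93−9=84 > 77 — meets; (e) 79 > 77 — meets.
  All elements met. The burden passes to the landlord.
Stage 4 (landlord, clear and convincing evidence, weight exceeds 77): (f) net 80−2=78 > 77 — meets; (g) net 92−9=83 > 77 — meets.
  The landlord carries the last stage.
Every stage carried; the landlord prevails.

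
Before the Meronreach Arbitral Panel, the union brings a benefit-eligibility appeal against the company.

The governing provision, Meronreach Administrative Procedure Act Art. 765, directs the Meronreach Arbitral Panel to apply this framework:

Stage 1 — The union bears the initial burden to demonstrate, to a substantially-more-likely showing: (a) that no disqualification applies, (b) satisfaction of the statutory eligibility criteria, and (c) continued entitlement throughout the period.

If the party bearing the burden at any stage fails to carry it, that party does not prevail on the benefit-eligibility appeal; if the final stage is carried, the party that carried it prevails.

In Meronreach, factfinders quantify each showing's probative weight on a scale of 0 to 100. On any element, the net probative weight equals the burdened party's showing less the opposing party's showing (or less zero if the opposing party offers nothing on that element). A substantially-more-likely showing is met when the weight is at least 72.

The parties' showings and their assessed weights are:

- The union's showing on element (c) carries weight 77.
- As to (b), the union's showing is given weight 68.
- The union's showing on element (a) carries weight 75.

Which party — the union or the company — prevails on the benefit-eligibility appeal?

Stage 1 — burden on union; standard: a substantially-more-likely showing (weight is at least 72).
    (a): 75 ≥ 72 [met]
    (b): 68 < 72 [not met]
    (c): 77 ≥ 72 [met]
  Stage 1 not carried; the union fails its burden.
The company prevails.

company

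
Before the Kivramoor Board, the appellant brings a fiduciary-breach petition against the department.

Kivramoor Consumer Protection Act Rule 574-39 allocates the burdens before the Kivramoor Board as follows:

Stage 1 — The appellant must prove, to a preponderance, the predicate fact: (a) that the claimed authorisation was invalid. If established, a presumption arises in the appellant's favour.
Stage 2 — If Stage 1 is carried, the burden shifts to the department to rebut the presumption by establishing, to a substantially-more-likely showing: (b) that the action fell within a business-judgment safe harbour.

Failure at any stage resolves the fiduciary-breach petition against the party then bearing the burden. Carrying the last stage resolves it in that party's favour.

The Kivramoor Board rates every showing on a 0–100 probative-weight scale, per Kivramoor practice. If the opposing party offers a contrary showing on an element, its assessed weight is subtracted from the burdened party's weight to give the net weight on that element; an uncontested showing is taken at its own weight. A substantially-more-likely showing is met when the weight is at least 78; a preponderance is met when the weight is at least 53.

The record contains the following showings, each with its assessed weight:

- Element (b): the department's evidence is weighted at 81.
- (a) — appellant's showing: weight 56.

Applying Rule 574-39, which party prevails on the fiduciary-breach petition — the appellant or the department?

At Stage 1 the appellant must meet a preponderance (weight is at least 53): on (a) the weight is 56, which does reach 53, so (a) meets the standard.
  All elements met. The burden passes to the department.
At Stage 2 the department must meet a substantially-more-likely showing (weight is at least 78): on (b) the weight is 81, which does reach 78, so (b) meets the standard.
  Stage 2 carried; the final stage is satisfied.
With every stage satisfied, the department prevails.

department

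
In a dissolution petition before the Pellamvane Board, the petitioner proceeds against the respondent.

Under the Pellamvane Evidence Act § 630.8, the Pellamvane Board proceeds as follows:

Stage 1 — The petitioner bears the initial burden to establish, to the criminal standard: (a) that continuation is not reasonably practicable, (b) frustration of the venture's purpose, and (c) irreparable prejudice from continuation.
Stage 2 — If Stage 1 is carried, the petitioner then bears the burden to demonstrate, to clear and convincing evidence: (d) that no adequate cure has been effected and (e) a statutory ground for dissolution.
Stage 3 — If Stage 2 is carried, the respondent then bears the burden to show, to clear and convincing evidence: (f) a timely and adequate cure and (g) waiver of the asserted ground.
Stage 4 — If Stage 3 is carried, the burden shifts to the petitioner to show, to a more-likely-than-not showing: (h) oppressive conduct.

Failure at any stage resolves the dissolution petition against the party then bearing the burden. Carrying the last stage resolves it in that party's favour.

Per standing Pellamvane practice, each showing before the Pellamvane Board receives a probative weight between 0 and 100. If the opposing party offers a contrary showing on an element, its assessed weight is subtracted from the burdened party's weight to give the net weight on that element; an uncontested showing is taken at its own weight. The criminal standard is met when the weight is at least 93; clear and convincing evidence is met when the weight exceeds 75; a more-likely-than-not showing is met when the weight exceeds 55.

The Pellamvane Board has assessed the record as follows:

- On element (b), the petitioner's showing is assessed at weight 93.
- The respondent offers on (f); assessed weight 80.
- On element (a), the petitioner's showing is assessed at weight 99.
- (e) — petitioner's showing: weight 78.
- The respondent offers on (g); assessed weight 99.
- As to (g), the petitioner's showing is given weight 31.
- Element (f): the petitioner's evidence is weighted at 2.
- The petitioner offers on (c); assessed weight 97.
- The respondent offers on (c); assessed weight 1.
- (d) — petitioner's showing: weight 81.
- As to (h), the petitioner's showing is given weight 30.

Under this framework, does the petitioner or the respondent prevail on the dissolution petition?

petitioner

At Stage 1 the petitioner must meet the criminal standard (weight is at least 93): on (a) the weight is 99, ≥ 93, so (a) meets the standard; on (b) the weight is 93, which does reach 93, so (b) meets the standard; on (c) the weight is 97 less the opposing 1 gives net 96, ≥ 93, so (c) meets the standard.
  All elements met. The petitioner retains the burden for Stage 2.
At Stage 2 the petitioner must meet clear and convincing evidence (weight exceeds 75): on (d) the weight is 81, which does exceed 75, so (d) meets the standard; on (e) the weight is 78, > 75, so (e) meets the standard.
  The petitioner carries Stage 2; the respondent now bears the burden.
At Stage 3 the respondent must meet clear and convincing evidence (weight exceeds 75): on (f) the weight is 80 less the opposing 2 gives net 78, > 75, so (f) meets the standard; on (g) the weight is 99 less the opposing 31 gives net 68, which does not exceed 75, so (g) does not meet the standard.
  Not every element is met, so the respondent fails to carry Stage 3.
The petitioner prevails.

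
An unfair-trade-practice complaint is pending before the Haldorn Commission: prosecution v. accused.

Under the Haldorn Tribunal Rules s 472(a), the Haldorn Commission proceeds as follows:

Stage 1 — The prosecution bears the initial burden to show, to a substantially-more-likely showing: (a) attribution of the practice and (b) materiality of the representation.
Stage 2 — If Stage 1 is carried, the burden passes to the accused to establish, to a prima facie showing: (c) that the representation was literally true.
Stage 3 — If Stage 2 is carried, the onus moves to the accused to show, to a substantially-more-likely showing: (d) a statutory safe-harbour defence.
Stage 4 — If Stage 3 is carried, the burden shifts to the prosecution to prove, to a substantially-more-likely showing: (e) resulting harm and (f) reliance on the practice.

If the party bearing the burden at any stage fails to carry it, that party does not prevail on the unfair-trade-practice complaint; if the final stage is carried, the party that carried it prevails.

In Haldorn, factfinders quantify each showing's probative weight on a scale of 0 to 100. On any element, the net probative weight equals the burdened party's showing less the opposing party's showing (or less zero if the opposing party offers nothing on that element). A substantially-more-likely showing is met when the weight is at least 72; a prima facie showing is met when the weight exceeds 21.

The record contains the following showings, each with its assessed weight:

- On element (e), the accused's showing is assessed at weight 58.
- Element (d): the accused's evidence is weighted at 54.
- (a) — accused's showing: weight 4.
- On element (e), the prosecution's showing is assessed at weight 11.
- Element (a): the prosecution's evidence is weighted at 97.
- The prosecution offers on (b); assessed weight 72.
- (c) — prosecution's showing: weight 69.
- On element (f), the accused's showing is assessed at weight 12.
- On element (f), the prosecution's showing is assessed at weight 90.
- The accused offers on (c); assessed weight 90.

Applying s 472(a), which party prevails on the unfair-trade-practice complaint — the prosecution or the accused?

prosecution

Stage 1 (prosecution, a substantially-more-likely showing, weight is at least 72): (a) net 97−4=93 ≥ 72 — meets; (b) 72 ≥ 72 — meets.
  All elements met. The burden passes to the accused.
Stage 2 (accused, a prima facie showing, weight exceeds 21): (c) net 90−69=21 ≤ 21 — fails.
  Not every element is met, so the accused fails to carry Stage 2.
The prosecution prevails.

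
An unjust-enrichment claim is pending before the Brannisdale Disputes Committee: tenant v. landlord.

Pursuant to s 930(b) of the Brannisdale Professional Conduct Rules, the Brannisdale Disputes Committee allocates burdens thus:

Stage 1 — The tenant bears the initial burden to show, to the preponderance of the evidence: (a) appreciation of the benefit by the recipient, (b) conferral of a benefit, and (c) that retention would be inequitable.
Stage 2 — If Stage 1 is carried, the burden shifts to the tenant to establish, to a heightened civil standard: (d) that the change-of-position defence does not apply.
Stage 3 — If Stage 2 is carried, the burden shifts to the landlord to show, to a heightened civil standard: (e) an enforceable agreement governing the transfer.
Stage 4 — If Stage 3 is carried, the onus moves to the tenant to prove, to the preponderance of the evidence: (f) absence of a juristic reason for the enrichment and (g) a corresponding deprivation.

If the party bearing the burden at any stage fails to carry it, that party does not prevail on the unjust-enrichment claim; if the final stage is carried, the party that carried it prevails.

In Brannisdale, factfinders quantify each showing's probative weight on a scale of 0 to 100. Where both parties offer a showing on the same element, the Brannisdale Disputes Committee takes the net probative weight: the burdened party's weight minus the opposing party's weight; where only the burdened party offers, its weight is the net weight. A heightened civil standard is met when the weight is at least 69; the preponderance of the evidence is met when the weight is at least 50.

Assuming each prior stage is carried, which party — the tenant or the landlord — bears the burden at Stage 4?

tenant

Stage 4's rule assigns the burden to the tenant (to the preponderance of the evidence).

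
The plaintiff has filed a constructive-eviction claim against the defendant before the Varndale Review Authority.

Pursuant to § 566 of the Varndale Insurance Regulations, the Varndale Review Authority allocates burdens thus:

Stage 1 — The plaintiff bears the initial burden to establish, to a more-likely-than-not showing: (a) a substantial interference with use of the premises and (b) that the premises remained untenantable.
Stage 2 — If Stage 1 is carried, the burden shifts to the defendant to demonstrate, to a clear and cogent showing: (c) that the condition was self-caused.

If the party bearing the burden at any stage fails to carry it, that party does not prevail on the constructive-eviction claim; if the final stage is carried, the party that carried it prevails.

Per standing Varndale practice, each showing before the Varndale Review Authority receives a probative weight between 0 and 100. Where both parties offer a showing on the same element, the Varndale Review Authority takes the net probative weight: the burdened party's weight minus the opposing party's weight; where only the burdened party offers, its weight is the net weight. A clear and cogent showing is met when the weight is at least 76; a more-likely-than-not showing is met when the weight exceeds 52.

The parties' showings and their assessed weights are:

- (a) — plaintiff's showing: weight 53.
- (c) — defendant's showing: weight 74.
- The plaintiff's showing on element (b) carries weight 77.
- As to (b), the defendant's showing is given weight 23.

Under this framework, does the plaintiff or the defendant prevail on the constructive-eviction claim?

plaintiff

Stage 1 — burden on plaintiff; standard: a more-likely-than-not showing (weight exceeds 52).
    (a): 53 > 52 [met]
    (b): 77 − 23 = 54 > 52 [met]
  The plaintiff carries Stage 1; the defendant now bears the burden.
Stage 2 — burden on defendant; standard: a clear and cogent showing (weight is at least 76).
    (c): 74 < 76 [not met]
  Stage 2 not carried; the defendant fails its burden.
The analysis ends at Stage 2; the plaintiff prevails.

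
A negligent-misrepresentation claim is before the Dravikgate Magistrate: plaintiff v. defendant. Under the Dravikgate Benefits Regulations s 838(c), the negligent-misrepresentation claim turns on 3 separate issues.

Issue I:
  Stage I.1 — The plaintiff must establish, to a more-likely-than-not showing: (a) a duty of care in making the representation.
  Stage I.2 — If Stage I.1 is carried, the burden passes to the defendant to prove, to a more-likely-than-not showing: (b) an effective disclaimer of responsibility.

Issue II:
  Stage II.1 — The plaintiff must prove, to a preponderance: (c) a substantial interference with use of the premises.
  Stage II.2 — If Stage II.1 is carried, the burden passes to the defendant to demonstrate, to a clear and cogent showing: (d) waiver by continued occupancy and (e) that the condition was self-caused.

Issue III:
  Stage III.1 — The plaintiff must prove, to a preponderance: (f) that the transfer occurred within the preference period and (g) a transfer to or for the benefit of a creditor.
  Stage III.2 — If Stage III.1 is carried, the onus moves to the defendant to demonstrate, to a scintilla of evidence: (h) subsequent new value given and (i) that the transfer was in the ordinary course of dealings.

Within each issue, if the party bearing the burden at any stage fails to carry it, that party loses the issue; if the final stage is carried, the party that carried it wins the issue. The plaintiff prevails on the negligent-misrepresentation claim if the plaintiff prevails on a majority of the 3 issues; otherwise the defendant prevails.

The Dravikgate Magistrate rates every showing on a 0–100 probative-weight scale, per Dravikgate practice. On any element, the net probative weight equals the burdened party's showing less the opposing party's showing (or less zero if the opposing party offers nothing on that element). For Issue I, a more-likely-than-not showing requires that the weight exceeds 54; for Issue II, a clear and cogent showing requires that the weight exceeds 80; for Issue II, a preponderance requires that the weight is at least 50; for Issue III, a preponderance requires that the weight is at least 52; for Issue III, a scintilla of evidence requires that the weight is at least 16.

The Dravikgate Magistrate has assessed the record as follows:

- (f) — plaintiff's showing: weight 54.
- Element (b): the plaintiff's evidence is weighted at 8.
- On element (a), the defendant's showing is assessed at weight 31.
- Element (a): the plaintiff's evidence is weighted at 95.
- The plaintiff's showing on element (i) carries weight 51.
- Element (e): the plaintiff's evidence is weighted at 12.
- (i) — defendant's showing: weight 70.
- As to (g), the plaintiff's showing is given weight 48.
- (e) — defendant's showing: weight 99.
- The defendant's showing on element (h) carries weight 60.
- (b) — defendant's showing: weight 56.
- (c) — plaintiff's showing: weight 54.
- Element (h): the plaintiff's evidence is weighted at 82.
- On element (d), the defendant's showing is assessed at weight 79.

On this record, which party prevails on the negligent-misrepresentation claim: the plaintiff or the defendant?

— Issue I —
Stage I.1 (plaintiff, a more-likely-than-not showing, weight exceeds 54): (a) net 95−31=64 > 54 — meets.
  The plaintiff carries Stage I.1; the defendant now bears the burden.
Stage I.2 (defendant, a more-likely-than-not showing, weight exceeds 54): (b) net 56−8=48 ≤ 54 — fails.
  The defendant does not carry Stage I.2.
The analysis ends at Stage I.2; the plaintiff prevails on this issue.
— Issue II —
Stage II.1 (plaintiff, a preponderance, weight is at least 50): (c) 54 ≥ 50 — meets.
  All elements met. The burden passes to the defendant.
Stage II.2 (defendant, a clear and cogent showing, weight exceeds 80): (d) 79 ≤ 80 — fails; (e) net 99−12=87 > 80 — meets.
  Not every element is met, so the defendant fails to carry Stage II.2.
The analysis ends at Stage II.2; the plaintiff prevails on this issue.
— Issue III —
Stage III.1 (plaintiff, a preponderance, weight is at least 52): (f) 54 ≥ 52 — meets; (g) 48 < 52 — fails.
  Stage III.1 not carried; the plaintiff fails its burden.
So the defendant prevails on this issue.
Per-issue: Issue I → plaintiff; Issue II → plaintiff; Issue III → defendant. The plaintiff must prevail on a majority of issues; overall, the plaintiff prevails.

plaintiff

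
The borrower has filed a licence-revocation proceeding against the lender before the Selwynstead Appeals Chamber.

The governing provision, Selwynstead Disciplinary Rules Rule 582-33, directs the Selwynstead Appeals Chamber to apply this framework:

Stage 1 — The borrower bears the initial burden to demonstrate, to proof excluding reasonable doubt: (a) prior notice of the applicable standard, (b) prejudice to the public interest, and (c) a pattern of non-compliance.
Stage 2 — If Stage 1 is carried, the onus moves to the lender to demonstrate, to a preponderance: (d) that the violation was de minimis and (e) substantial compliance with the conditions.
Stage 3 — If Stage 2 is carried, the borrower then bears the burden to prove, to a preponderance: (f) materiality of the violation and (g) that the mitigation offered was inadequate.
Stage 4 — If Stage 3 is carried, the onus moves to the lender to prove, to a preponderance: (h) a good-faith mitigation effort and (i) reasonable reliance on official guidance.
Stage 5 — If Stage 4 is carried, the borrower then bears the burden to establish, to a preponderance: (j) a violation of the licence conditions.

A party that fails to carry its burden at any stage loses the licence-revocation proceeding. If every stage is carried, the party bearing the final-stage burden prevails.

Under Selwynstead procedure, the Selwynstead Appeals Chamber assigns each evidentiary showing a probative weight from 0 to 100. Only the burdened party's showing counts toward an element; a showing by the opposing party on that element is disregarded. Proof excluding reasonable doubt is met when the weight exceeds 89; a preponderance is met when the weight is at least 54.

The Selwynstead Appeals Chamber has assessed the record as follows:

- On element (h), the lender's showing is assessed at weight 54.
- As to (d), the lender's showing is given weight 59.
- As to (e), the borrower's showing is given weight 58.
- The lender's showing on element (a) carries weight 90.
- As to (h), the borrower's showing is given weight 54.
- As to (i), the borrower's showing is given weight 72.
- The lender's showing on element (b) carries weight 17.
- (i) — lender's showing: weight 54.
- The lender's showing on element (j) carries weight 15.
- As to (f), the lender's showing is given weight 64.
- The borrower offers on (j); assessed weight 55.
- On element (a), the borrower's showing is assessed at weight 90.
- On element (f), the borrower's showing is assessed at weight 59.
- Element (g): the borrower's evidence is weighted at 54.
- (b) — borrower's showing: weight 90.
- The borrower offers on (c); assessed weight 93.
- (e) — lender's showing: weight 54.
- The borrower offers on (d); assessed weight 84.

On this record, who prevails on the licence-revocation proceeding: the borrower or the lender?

borrower

At Stage 1 the borrower must meet proof excluding reasonable doubt (weight exceeds 89): on (a) the weight is 90 (the lender's 90 is given no effect), > 89, so (a) meets the standard; on (b) the weight is 90 (the lender's 17 is given no effect), > 89, so (b) meets the standard; on (c) the weight is 93, which does exceed 89, so (c) meets the standard.
  Stage 1 is satisfied; the onus moves to the lender.
At Stage 2 the lender must meet a preponderance (weight is at least 54): on (d) the weight is 59 (the borrower's 84 is given no effect), ≥ 54, so (d) meets the standard; on (e) the weight is 54 (the borrower's 58 is given no effect), which does reach 54, so (e) meets the standard.
  Stage 2 carried; the burden shifts to the borrower.
At Stage 3 the borrower must meet a preponderance (weight is at least 54): on (f) the weight is 59 (the lender's 64 is given no effect), which does reach 54, so (f) meets the standard; on (g) the weight is 54, which does reach 54, so (g) meets the standard.
  Stage 3 is satisfied; the onus moves to the lender.
At Stage 4 the lender must meet a preponderance (weight is at least 54): on (h) the weight is 54 (the borrower's 54 is given no effect), ≥ 54, so (h) meets the standard; on (i) the weight is 54 (the borrower's 72 is given no effect), ≥ 54, so (i) meets the standard.
  Stage 4 is satisfied; the onus moves to the borrower.
At Stage 5 the borrower must meet a preponderance (weight is at least 54): on (j) the weight is 55 (the lender's 15 is given no effect), which does reach 54, so (j) meets the standard.
  Stage 5 carried; the final stage is satisfied.
With every stage satisfied, the borrower prevails.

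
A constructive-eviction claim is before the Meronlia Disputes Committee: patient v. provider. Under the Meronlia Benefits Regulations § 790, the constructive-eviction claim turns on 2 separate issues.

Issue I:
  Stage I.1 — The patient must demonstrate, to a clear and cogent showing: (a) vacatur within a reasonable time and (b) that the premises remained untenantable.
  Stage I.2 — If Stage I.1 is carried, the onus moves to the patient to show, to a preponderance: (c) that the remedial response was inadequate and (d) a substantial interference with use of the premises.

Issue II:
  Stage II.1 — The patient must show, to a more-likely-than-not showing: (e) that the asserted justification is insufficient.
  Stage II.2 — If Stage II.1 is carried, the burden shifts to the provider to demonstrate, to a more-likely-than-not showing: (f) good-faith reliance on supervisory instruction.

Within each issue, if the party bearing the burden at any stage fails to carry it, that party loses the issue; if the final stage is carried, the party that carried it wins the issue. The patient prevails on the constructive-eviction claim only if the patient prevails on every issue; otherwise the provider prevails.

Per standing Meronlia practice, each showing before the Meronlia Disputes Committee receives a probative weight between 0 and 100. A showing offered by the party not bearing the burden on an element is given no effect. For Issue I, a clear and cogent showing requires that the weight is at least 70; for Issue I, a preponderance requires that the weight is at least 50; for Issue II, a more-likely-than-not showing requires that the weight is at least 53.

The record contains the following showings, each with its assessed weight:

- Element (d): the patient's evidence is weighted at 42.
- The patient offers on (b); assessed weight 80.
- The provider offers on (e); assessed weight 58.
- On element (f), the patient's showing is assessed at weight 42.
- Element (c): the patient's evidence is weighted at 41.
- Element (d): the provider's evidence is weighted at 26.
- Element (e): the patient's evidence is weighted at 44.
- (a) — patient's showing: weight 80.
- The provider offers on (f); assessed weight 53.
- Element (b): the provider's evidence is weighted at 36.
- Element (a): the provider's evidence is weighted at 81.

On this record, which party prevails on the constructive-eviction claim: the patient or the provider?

— Issue I —
At Stage I.1 the patient must meet a clear and cogent showing (weight is at least 70): on (a) the weight is 80 (the provider's 81 is given no effect), ≥ 70, so (a) meets the standard; on (b) the weight is 80 (the provider's 36 is given no effect), which does reach 70, so (b) meets the standard.
  Stage I.1 is satisfied; the patient continues to bear the burden.
At Stage I.2 the patient must meet a preponderance (weight is at least 50): on (c) the weight is 41, < 50, so (c) does not meet the standard; on (d) the weight is 42 (the provider's 26 is given no effect), < 50, so (d) does not meet the standard.
  Stage I.2 not carried; the patient fails its burden.
So the provider prevails on this issue.
— Issue II —
Stage II.1 — burden on patient; standard: a more-likely-than-not showing (weight is at least 53).
    (e): 44 (provider's 58 disregarded) < 53 [not met]
  Not every element is met, so the patient fails to carry Stage II.1.
The provider prevails on this issue.
Per-issue: Issue I → provider; Issue II → provider. The patient must prevail on every issue; overall, the provider prevails.

provider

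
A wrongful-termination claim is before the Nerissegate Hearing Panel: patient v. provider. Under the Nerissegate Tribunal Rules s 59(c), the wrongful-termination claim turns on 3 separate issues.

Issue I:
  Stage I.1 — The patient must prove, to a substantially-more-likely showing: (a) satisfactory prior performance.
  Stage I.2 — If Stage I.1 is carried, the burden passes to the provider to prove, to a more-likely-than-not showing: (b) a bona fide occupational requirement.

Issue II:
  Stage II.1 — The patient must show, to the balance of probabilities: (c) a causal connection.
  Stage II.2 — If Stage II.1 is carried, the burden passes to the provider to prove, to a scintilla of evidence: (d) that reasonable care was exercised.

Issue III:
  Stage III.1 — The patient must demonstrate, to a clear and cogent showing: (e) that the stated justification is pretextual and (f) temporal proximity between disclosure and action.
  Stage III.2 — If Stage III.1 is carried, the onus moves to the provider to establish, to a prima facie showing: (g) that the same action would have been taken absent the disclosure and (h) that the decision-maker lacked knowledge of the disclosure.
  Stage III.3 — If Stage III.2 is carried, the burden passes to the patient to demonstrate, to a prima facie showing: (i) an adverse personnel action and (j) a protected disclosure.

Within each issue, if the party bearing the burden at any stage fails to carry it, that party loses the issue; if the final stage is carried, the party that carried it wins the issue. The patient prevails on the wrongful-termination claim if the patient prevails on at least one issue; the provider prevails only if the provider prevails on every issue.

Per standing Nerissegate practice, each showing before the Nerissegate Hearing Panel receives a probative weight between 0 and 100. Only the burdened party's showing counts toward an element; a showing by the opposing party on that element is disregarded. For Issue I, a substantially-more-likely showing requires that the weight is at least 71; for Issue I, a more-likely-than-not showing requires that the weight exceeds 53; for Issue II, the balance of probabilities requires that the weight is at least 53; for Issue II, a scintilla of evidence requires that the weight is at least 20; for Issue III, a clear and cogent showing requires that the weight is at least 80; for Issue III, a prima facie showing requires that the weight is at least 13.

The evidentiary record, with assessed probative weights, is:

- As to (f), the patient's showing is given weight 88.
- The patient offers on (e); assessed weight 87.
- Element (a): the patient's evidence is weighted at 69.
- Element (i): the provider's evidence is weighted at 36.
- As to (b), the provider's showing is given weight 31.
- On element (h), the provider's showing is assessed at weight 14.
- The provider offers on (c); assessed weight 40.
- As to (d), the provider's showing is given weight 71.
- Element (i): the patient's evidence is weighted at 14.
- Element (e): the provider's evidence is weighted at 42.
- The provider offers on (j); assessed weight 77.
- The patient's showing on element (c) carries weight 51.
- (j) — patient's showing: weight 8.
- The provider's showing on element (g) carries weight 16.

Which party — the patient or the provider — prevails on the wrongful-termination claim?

provider

— Issue I —
Stage I.1 — burden on patient; standard: a substantially-more-likely showing (weight is at least 71).
    (a): 69 < 71 [not met]
  Stage I.1 not carried; the patient fails its burden.
The analysis ends at Stage I.1; the provider prevails on this issue.
— Issue II —
Stage II.1 — burden on patient; standard: the balance of probabilities (weight is at least 53).
    (c): 51 (provider's 40 disregarded) < 53 [not met]
  Stage II.1 not carried; the patient fails its burden.
The analysis ends at Stage II.1; the provider prevails on this issue.
— Issue III —
At Stage III.1 the patient must meet a clear and cogent showing (weight is at least 80): on (e) the weight is 87 (the provider's 42 is given no effect), ≥ 80, so (e) meets the standard; on (f) the weight is 88, ≥ 80, so (f) meets the standard.
  All elements met. The burden passes to the provider.
At Stage III.2 the provider must meet a prima facie showing (weight is at least 13): on (g) the weight is 16, which does reach 13, so (g) meets the standard; on (h) the weight is 14, which does reach 13, so (h) meets the standard.
  Stage III.2 is satisfied; the onus moves to the patient.
At Stage III.3 the patient must meet a prima facie showing (weight is at least 13): on (i) the weight is 14 (the provider's 36 is given no effect), ≥ 13, so (i) meets the standard; on (j) the weight is 8 (the provider's 77 is given no effect), which does not reach 13, so (j) does not meet the standard.
  Not every element is met, so the patient fails to carry Stage III.3.
The provider prevails on this issue.
Per-issue: Issue I → provider; Issue II → provider; Issue III → provider. The patient must prevail on at least one issue; overall, the provider prevails.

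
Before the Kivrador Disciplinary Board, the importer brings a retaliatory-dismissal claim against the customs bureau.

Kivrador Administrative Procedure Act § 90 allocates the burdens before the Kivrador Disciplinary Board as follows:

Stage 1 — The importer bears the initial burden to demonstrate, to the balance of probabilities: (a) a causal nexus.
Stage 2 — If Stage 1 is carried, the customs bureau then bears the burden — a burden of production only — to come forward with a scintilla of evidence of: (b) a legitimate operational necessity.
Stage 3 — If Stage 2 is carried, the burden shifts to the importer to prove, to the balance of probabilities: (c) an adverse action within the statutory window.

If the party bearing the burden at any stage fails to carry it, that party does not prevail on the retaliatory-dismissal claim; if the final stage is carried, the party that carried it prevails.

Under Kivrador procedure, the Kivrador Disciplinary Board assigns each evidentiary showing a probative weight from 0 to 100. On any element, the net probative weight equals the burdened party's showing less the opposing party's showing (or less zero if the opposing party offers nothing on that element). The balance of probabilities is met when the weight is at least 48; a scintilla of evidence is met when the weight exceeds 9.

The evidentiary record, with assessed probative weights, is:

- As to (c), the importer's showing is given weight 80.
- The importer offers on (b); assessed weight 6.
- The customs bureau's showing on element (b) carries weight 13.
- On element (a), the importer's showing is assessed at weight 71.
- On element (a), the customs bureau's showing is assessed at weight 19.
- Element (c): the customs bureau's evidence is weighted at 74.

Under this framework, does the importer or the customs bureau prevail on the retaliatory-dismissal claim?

importer

Stage 1 (importer, the balance of probabilities, weight is at least 48): (a) net 71−19=52 ≥ 48 — meets.
  All elements met. The burden passes to the customs bureau.
Stage 2 (customs bureau, a scintilla of evidence, weight exceeds 9): (b) net 13−6=7 ≤ 9 — fails.
  Stage 2 not carried; the customs bureau fails its burden.
The analysis ends at Stage 2; the importer prevails.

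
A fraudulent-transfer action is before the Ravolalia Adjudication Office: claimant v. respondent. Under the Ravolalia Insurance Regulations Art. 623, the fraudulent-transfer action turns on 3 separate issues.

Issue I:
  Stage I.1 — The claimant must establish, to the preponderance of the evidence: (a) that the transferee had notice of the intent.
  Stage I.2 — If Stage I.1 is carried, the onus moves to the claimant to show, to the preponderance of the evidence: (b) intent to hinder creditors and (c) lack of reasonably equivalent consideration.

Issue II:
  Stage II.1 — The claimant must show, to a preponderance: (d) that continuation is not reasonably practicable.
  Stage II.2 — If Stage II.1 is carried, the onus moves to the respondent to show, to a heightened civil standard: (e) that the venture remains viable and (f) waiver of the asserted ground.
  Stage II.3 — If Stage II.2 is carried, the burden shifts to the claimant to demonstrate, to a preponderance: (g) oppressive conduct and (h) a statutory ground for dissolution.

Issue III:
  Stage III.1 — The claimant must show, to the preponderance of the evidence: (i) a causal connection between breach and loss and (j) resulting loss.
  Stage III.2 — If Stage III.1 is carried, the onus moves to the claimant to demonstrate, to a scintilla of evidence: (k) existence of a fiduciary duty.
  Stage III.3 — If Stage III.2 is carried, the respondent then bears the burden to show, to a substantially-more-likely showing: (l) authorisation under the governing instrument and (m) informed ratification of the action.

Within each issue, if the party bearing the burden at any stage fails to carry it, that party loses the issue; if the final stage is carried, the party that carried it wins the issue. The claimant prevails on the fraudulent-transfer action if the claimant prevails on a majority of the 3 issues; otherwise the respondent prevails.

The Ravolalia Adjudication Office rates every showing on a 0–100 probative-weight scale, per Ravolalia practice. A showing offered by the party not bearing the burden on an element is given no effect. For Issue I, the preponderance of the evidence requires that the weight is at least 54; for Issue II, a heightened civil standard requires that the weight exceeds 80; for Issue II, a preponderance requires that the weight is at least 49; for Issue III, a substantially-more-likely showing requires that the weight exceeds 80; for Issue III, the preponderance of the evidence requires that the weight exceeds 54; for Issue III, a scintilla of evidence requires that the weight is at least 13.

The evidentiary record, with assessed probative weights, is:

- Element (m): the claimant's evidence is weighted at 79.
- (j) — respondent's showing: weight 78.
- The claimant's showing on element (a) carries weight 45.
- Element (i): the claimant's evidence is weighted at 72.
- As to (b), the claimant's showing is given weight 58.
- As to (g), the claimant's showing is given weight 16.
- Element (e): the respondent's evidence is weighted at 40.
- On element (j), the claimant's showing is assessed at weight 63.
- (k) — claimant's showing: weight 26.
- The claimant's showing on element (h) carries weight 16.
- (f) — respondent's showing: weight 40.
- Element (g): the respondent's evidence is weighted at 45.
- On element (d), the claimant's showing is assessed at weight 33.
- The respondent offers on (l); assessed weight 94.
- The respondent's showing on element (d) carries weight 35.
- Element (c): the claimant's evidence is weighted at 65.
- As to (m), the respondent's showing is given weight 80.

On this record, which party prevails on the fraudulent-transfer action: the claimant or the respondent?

respondent

— Issue I —
Stage I.1 (claimant, the preponderance of the evidence, weight is at least 54): (a) 45 < 54 — fails.
  Not every element is met, so the claimant fails to carry Stage I.1.
So the respondent prevails on this issue.
— Issue II —
Stage II.1 — burden on claimant; standard: a preponderance (weight is at least 49).
    (d): 33 (respondent's 35 disregarded) < 49 [not met]
  Stage II.1 not carried; the claimant fails its burden.
The respondent prevails on this issue.
— Issue III —
At Stage III.1 the claimant must meet the preponderance of the evidence (weight exceeds 54): on (i) the weight is 72, which does exceed 54, so (i) meets the standard; on (j) the weight is 63 (the respondent's 78 is given no effect), which does exceed 54, so (j) meets the standard.
  All elements met. The claimant retains the burden for Stage III.2.
At Stage III.2 the claimant must meet a scintilla of evidence (weight is at least 13): on (k) the weight is 26, which does reach 13, so (k) meets the standard.
  Stage III.2 is satisfied; the onus moves to the respondent.
At Stage III.3 the respondent must meet a substantially-more-likely showing (weight exceeds 80): on (l) the weight is 94, which does exceed 80, so (l) meets the standard; on (m) the weight is 80 (the claimant's 79 is given no effect), ≤ 80, so (m) does not meet the standard.
  Stage III.3 not carried; the respondent fails its burden.
The analysis ends at Stage III.3; the claimant prevails on this issue.
Per-issue: Issue I → respondent; Issue II → respondent; Issue III → claimant. The claimant must prevail on a majority of issues; overall, the respondent prevails.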